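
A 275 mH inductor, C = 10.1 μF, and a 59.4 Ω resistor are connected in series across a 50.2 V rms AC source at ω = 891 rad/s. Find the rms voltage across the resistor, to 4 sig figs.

X_L = ωL = 245.0 Ω
X_C = 1/(ωC) = 111.1 Ω
Net reactance X = X_L − X_C = 133.9 Ω
Z = 59.40 + j133.9 Ω
|Z| = √(59.40² + 133.9²) = 146.5 Ω
I = V/|Z| = 342.7 mA
V_R = I·|Z_R| = 0.3427 × 59.40 = 20.36 V

20.36 V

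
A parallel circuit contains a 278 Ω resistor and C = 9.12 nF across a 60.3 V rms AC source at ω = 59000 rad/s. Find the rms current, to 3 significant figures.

219 mA

X_C = 1/(ωC) = 1860 Ω
Parallel: admittances add. Y = 1/R + jωC
Y = (0.00360 + j0.000538) S
|Y| = 0.00364 S → |Z| = 1/|Y| = 275 Ω, ∠Z = −∠Y = -8.51°
I = V/|Z| = 60.3/275 = 219 mA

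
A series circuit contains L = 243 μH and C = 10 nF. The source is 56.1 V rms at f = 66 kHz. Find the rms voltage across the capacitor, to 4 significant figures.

96.37 V

ω = 2πf = 414700 rad/s
X_L = ωL = 100.8 Ω
X_C = 1/(ωC) = 241.1 Ω
Net reactance X = X_L − X_C = -140.4 Ω
Z = − j140.4 Ω
|Z| = √(0² + 140.4²) = 140.4 Ω
I = V/|Z| = 399.6 mA
V_C = I·|Z_C| = 0.3996 × 241.1 = 96.37 V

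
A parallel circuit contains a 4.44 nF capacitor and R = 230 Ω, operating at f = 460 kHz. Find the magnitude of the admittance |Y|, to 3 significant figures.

13.5 mS

ω = 2πf = 2.89e+06 rad/s
X_C = 1/(ωC) = 77.9 Ω
Parallel: admittances add. Y = 1/R + jωC
Y = (0.00435 + j0.0128) S
|Y| = 0.0135 S → |Z| = 1/|Y| = 73.8 Ω, ∠Z = −∠Y = -71.3°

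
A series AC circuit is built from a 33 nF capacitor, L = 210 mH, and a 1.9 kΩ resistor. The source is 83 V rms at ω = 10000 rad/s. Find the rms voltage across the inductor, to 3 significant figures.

82.4 V

X_L = ωL = 2100 Ω
X_C = 1/(ωC) = 3030 Ω
Net reactance X = X_L − X_C = -930 Ω
Z = 1900 − j930 Ω
|Z| = √(1900² + 930²) = 2120 Ω
I = V/|Z| = 39.2 mA
V_L = I·|Z_L| = 0.0392 × 2100 = 82.4 V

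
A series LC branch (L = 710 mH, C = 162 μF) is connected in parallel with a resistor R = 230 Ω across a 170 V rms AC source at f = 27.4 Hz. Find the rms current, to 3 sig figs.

2.10 A

ω = 2πf = 172.2 rad/s
X_L = ωL = 122 Ω
X_C = 1/(ωC) = 35.9 Ω
Branch 1: Z₁ = R = 230 Ω
Branch 2 (series LC): Z₂ = j(X_L − X_C) = j86.4 Ω
Parallel: Z = Z₁Z₂/(Z₁+Z₂), |Z| = 80.9 Ω, ∠Z = 69.4°
I = V/|Z| = 170/80.9 = 2.10 A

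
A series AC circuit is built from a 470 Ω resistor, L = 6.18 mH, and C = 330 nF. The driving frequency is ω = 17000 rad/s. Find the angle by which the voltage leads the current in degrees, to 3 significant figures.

X_L = ωL = 105 Ω
X_C = 1/(ωC) = 178 Ω
Net reactance X = X_L − X_C = -73.2 Ω
Z = 470 − j73.2 Ω
|Z| = √(470² + 73.2²) = 476 Ω
∠Z = arctan(-73.2/470) = -8.85°

-8.85°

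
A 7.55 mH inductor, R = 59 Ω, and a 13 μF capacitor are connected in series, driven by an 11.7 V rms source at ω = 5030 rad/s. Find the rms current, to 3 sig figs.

185 mA

X_L = ωL = 38.0 Ω
X_C = 1/(ωC) = 15.3 Ω
Net reactance X = X_L − X_C = 22.7 Ω
Z = 59.0 + j22.7 Ω
|Z| = √(59.0² + 22.7²) = 63.2 Ω
I = V/|Z| = 11.7/63.2 = 185 mA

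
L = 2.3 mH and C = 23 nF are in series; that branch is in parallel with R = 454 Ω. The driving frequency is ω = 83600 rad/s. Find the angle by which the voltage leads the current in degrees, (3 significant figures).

X_L = ωL = 192 Ω
X_C = 1/(ωC) = 520 Ω
Branch 1: Z₁ = R = 454 Ω
Branch 2 (series LC): Z₂ = j(X_L − X_C) = −j328 Ω
Parallel: Z = Z₁Z₂/(Z₁+Z₂), |Z| = 266 Ω, ∠Z = -54.2°

-54.2°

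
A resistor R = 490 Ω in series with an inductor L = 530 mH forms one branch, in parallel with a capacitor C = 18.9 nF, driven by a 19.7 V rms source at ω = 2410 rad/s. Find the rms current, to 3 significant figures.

X_L = ωL = 1280 Ω
X_C = 1/(ωC) = 22000 Ω
Branch 1 (R+jX_L): Z₁ = 490 + j1280 Ω, |Z₁| = 1370 Ω
Branch 2 (−jX_C): Z₂ = −j22000 Ω
Parallel: Z = Z₁Z₂/(Z₁+Z₂), |Z| = 1450 Ω, ∠Z = 67.7°
I = V/|Z| = 19.7/1450 = 13.6 mA

13.6 mA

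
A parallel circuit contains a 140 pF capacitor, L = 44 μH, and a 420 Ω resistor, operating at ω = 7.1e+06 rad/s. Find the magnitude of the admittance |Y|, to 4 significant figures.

X_L = ωL = 312.4 Ω
X_C = 1/(ωC) = 1006 Ω
Parallel: admittances add. Y = 1/R + 1/(jωL) + jωC
Y = (0.002381 − j0.002207) S
|Y| = 0.003247 S → |Z| = 1/|Y| = 308.0 Ω, ∠Z = −∠Y = 42.83°

3.247 mS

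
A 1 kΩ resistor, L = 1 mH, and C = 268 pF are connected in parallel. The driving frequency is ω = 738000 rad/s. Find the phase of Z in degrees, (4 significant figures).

X_L = ωL = 738.0 Ω
X_C = 1/(ωC) = 5056 Ω
Parallel: admittances add. Y = 1/R + 1/(jωL) + jωC
Y = (0.001000 − j0.001157) S
|Y| = 0.001529 S → |Z| = 1/|Y| = 653.8 Ω, ∠Z = −∠Y = 49.17°

49.17°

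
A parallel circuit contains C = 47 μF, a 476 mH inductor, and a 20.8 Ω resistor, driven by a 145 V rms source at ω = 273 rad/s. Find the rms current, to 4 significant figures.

X_L = ωL = 129.9 Ω
X_C = 1/(ωC) = 77.94 Ω
Parallel: admittances add. Y = 1/R + 1/(jωL) + jωC
Y = (0.04808 + j0.005136) S
|Y| = 0.04835 S → |Z| = 1/|Y| = 20.68 Ω, ∠Z = −∠Y = -6.097°
I = V/|Z| = 145/20.68 = 7.011 A

7.011 A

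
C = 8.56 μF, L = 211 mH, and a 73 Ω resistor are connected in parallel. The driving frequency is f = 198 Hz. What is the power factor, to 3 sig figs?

0.895

ω = 2πf = 1244 rad/s
X_L = ωL = 262 Ω
X_C = 1/(ωC) = 93.9 Ω
Parallel: admittances add. Y = 1/R + 1/(jωL) + jωC
Y = (0.0137 + j0.00684) S
|Y| = 0.0153 S → |Z| = 1/|Y| = 65.3 Ω, ∠Z = −∠Y = -26.5°
cos φ = cos(-26.5°) = 0.895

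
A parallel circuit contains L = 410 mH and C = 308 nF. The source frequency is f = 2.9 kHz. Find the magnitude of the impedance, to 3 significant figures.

ω = 2πf = 18220 rad/s
X_L = ωL = 7470 Ω
X_C = 1/(ωC) = 178 Ω
Parallel: admittances add. Y = 1/(jωL) + jωC
Y = (0 + j0.00548) S
|Y| = 0.00548 S → |Z| = 1/|Y| = 183 Ω, ∠Z = −∠Y = -90.0°

183 Ω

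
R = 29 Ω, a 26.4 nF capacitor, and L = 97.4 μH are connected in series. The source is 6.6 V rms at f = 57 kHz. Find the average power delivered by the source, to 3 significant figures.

ω = 2πf = 358100 rad/s
X_L = ωL = 34.9 Ω
X_C = 1/(ωC) = 106 Ω
Net reactance X = X_L − X_C = -70.9 Ω
Z = 29.0 − j70.9 Ω
|Z| = √(29.0² + 70.9²) = 76.6 Ω
∠Z = arctan(-70.9/29.0) = -67.7°
I = V/|Z| = 86.2 mA
P = VI cos φ = 6.6 × 0.0862 × cos(-67.7°) = 215 mW

215 mW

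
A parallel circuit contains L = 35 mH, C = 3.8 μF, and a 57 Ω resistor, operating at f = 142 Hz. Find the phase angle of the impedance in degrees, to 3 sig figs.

58.5°

ω = 2πf = 892.2 rad/s
X_L = ωL = 31.2 Ω
X_C = 1/(ωC) = 295 Ω
Parallel: admittances add. Y = 1/R + 1/(jωL) + jωC
Y = (0.0175 − j0.0286) S
|Y| = 0.0336 S → |Z| = 1/|Y| = 29.8 Ω, ∠Z = −∠Y = 58.5°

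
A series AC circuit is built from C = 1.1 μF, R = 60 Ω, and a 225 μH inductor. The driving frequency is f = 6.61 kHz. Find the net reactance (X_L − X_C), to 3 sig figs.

ω = 2πf = 41530 rad/s
X_L = ωL = 9.34 Ω
X_C = 1/(ωC) = 21.9 Ω
X = 9.34 − 21.9 = -12.5 Ω

-12.5 Ω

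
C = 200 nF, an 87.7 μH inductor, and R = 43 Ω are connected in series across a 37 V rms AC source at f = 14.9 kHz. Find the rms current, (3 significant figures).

593 mA

ω = 2πf = 93620 rad/s
X_L = ωL = 8.21 Ω
X_C = 1/(ωC) = 53.4 Ω
Net reactance X = X_L − X_C = -45.2 Ω
Z = 43.0 − j45.2 Ω
|Z| = √(43.0² + 45.2²) = 62.4 Ω
I = V/|Z| = 37/62.4 = 593 mA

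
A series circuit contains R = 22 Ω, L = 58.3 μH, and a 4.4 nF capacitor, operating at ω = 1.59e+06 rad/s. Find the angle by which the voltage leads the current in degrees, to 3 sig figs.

X_L = ωL = 92.7 Ω
X_C = 1/(ωC) = 143 Ω
Net reactance X = X_L − X_C = -50.2 Ω
Z = 22.0 − j50.2 Ω
|Z| = √(22.0² + 50.2²) = 54.8 Ω
∠Z = arctan(-50.2/22.0) = -66.4°

-66.4°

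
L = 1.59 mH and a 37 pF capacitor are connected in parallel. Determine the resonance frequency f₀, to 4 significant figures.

ω₀ = 1/√(LC) = 1/√(0.00159 × 3.7e-11) = 4.123e+06 rad/s
f₀ = ω₀/(2π) = 656.2 kHz

656.2 kHz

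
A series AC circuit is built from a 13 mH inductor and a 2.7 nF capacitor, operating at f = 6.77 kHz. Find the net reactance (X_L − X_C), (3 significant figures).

ω = 2πf = 42540 rad/s
X_L = ωL = 553 Ω
X_C = 1/(ωC) = 8710 Ω
X = 553 − 8710 = -8150 Ω

-8150 Ω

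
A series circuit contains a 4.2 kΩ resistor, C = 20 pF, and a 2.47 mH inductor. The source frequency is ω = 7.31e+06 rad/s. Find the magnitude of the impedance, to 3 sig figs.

12000 Ω

X_L = ωL = 18100 Ω
X_C = 1/(ωC) = 6840 Ω
Net reactance X = X_L − X_C = 11200 Ω
Z = 4200 + j11200 Ω
|Z| = √(4200² + 11200²) = 12000 Ω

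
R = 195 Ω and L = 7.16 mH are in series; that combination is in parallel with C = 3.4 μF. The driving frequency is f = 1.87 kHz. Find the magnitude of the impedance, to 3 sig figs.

26.1 Ω

ω = 2πf = 11750 rad/s
X_L = ωL = 84.1 Ω
X_C = 1/(ωC) = 25.0 Ω
Branch 1 (R+jX_L): Z₁ = 195 + j84.1 Ω, |Z₁| = 212 Ω
Branch 2 (−jX_C): Z₂ = −j25.0 Ω
Parallel: Z = Z₁Z₂/(Z₁+Z₂), |Z| = 26.1 Ω, ∠Z = -83.5°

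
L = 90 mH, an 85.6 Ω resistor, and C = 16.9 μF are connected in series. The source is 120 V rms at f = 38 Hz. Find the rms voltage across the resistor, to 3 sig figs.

42.4 V

ω = 2πf = 238.8 rad/s
X_L = ωL = 21.5 Ω
X_C = 1/(ωC) = 248 Ω
Net reactance X = X_L − X_C = -226 Ω
Z = 85.6 − j226 Ω
|Z| = √(85.6² + 226²) = 242 Ω
I = V/|Z| = 496 mA
V_R = I·|Z_R| = 0.496 × 85.6 = 42.4 V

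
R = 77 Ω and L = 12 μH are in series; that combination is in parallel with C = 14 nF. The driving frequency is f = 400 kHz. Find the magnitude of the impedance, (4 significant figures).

30.52 Ω

ω = 2πf = 2.513e+06 rad/s
X_L = ωL = 30.16 Ω
X_C = 1/(ωC) = 28.42 Ω
Branch 1 (R+jX_L): Z₁ = 77.00 + j30.16 Ω, |Z₁| = 82.70 Ω
Branch 2 (−jX_C): Z₂ = −j28.42 Ω
Parallel: Z = Z₁Z₂/(Z₁+Z₂), |Z| = 30.52 Ω, ∠Z = -69.90°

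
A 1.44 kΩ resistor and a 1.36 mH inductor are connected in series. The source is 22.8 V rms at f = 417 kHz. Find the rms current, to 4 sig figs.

ω = 2πf = 2.62e+06 rad/s
X_L = ωL = 3563 Ω
Z = 1440 + j3563 Ω
|Z| = √(1440² + 3563²) = 3843 Ω
I = V/|Z| = 22.8/3843 = 5.932 mA

5.932 mA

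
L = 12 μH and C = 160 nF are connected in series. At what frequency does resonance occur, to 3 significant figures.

ω₀ = 1/√(LC) = 1/√(1.2e-05 × 1.6e-07) = 721700 rad/s
f₀ = ω₀/(2π) = 115 kHz

115 kHz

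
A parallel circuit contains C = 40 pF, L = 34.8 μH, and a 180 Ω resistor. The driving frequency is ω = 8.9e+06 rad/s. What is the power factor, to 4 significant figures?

X_L = ωL = 309.7 Ω
X_C = 1/(ωC) = 2809 Ω
Parallel: admittances add. Y = 1/R + 1/(jωL) + jωC
Y = (0.005556 − j0.002873) S
|Y| = 0.006254 S → |Z| = 1/|Y| = 159.9 Ω, ∠Z = −∠Y = 27.34°
cos φ = cos(27.34°) = 0.8883

0.8883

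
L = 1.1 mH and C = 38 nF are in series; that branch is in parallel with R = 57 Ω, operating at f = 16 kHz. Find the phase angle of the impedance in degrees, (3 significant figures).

-20.7°

ω = 2πf = 100500 rad/s
X_L = ωL = 111 Ω
X_C = 1/(ωC) = 262 Ω
Branch 1: Z₁ = R = 57.0 Ω
Branch 2 (series LC): Z₂ = j(X_L − X_C) = −j151 Ω
Parallel: Z = Z₁Z₂/(Z₁+Z₂), |Z| = 53.3 Ω, ∠Z = -20.7°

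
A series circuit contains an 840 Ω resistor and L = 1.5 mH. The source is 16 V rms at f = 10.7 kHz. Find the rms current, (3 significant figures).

ω = 2πf = 67230 rad/s
X_L = ωL = 101 Ω
Z = 840 + j101 Ω
|Z| = √(840² + 101²) = 846 Ω
I = V/|Z| = 16/846 = 18.9 mA

18.9 mA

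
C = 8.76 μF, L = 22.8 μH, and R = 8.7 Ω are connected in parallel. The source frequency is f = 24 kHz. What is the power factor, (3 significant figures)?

ω = 2πf = 150800 rad/s
X_L = ωL = 3.44 Ω
X_C = 1/(ωC) = 0.757 Ω
Parallel: admittances add. Y = 1/R + 1/(jωL) + jωC
Y = (0.115 + j1.03) S
|Y| = 1.04 S → |Z| = 1/|Y| = 0.965 Ω, ∠Z = −∠Y = -83.6°
cos φ = cos(-83.6°) = 0.111

0.111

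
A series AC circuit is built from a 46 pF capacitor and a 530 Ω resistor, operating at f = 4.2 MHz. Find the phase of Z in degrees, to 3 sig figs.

-57.2°

ω = 2πf = 2.639e+07 rad/s
X_C = 1/(ωC) = 824 Ω
Z = 530 − j824 Ω
|Z| = √(530² + 824²) = 980 Ω
∠Z = arctan(-824/530) = -57.2°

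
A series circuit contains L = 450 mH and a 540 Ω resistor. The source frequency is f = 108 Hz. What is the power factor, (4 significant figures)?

ω = 2πf = 678.6 rad/s
X_L = ωL = 305.4 Ω
Z = 540.0 + j305.4 Ω
|Z| = √(540.0² + 305.4²) = 620.4 Ω
∠Z = arctan(305.4/540.0) = 29.49°
cos φ = cos(29.49°) = 0.8705

0.8705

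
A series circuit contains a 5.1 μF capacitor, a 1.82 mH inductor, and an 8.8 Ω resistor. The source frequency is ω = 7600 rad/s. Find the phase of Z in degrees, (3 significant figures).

-53.7°

X_L = ωL = 13.8 Ω
X_C = 1/(ωC) = 25.8 Ω
Net reactance X = X_L − X_C = -12.0 Ω
Z = 8.80 − j12.0 Ω
|Z| = √(8.80² + 12.0²) = 14.9 Ω
∠Z = arctan(-12.0/8.80) = -53.7°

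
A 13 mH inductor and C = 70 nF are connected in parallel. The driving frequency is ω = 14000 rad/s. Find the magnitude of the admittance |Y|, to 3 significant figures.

4.51 mS

X_L = ωL = 182 Ω
X_C = 1/(ωC) = 1020 Ω
Parallel: admittances add. Y = 1/(jωL) + jωC
Y = (0 − j0.00451) S
|Y| = 0.00451 S → |Z| = 1/|Y| = 222 Ω, ∠Z = −∠Y = 90.0°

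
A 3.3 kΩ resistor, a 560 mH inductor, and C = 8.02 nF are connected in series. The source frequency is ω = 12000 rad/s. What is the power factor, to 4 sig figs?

X_L = ωL = 6720 Ω
X_C = 1/(ωC) = 10390 Ω
Net reactance X = X_L − X_C = -3671 Ω
Z = 3300 − j3671 Ω
|Z| = √(3300² + 3671²) = 4936 Ω
∠Z = arctan(-3671/3300) = -48.04°
cos φ = cos(-48.04°) = 0.6686

0.6686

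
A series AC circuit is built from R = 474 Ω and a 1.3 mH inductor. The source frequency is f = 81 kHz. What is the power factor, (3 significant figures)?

0.582

ω = 2πf = 508900 rad/s
X_L = ωL = 662 Ω
Z = 474 + j662 Ω
|Z| = √(474² + 662²) = 814 Ω
∠Z = arctan(662/474) = 54.4°
cos φ = cos(54.4°) = 0.582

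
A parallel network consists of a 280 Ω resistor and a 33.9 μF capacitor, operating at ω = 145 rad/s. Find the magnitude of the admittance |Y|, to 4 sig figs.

X_C = 1/(ωC) = 203.4 Ω
Parallel: admittances add. Y = 1/R + jωC
Y = (0.003571 + j0.004915) S
|Y| = 0.006076 S → |Z| = 1/|Y| = 164.6 Ω, ∠Z = −∠Y = -54.00°

6.076 mS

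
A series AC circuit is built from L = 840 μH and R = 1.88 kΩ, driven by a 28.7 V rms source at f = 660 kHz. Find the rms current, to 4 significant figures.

7.251 mA

ω = 2πf = 4.147e+06 rad/s
X_L = ωL = 3483 Ω
Z = 1880 + j3483 Ω
|Z| = √(1880² + 3483²) = 3958 Ω
I = V/|Z| = 28.7/3958 = 7.251 mA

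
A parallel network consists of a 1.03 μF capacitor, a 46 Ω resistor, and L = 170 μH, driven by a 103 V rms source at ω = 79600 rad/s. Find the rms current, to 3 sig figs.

2.39 A

X_L = ωL = 13.5 Ω
X_C = 1/(ωC) = 12.2 Ω
Parallel: admittances add. Y = 1/R + 1/(jωL) + jωC
Y = (0.0217 + j0.00809) S
|Y| = 0.0232 S → |Z| = 1/|Y| = 43.1 Ω, ∠Z = −∠Y = -20.4°
I = V/|Z| = 103/43.1 = 2.39 A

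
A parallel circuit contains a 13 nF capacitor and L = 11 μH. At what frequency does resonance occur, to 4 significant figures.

ω₀ = 1/√(LC) = 1/√(1.1e-05 × 1.3e-08) = 2.644e+06 rad/s
f₀ = ω₀/(2π) = 420.9 kHz

420.9 kHz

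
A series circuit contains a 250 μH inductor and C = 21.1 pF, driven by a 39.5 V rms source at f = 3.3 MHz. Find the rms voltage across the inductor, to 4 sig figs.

ω = 2πf = 2.073e+07 rad/s
X_L = ωL = 5184 Ω
X_C = 1/(ωC) = 2286 Ω
Net reactance X = X_L − X_C = 2898 Ω
Z = j2898 Ω
|Z| = √(0² + 2898²) = 2898 Ω
I = V/|Z| = 13.63 mA
V_L = I·|Z_L| = 0.01363 × 5184 = 70.66 V

70.66 V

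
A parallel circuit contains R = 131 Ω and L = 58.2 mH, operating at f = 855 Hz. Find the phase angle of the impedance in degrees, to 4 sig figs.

22.73°

ω = 2πf = 5372 rad/s
X_L = ωL = 312.7 Ω
Parallel: admittances add. Y = 1/R + 1/(jωL)
Y = (0.007634 − j0.003198) S
|Y| = 0.008277 S → |Z| = 1/|Y| = 120.8 Ω, ∠Z = −∠Y = 22.73°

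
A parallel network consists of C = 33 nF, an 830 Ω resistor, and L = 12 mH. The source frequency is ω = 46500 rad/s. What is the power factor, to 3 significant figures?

0.978

X_L = ωL = 558 Ω
X_C = 1/(ωC) = 652 Ω
Parallel: admittances add. Y = 1/R + 1/(jωL) + jωC
Y = (0.00120 − j0.000258) S
|Y| = 0.00123 S → |Z| = 1/|Y| = 812 Ω, ∠Z = −∠Y = 12.1°
cos φ = cos(12.1°) = 0.978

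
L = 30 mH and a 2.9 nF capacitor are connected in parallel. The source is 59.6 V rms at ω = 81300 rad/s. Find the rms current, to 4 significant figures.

X_L = ωL = 2439 Ω
X_C = 1/(ωC) = 4241 Ω
Parallel: admittances add. Y = 1/(jωL) + jωC
Y = (0 − j0.0001742) S
|Y| = 0.0001742 S → |Z| = 1/|Y| = 5739 Ω, ∠Z = −∠Y = 90.00°
I = V/|Z| = 59.6/5739 = 10.38 mA

10.38 mA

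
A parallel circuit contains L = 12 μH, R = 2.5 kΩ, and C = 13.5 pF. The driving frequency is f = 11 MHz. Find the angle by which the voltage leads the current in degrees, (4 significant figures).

34.28°

ω = 2πf = 6.912e+07 rad/s
X_L = ωL = 829.4 Ω
X_C = 1/(ωC) = 1072 Ω
Parallel: admittances add. Y = 1/R + 1/(jωL) + jωC
Y = (0.0004000 − j0.0002727) S
|Y| = 0.0004841 S → |Z| = 1/|Y| = 2066 Ω, ∠Z = −∠Y = 34.28°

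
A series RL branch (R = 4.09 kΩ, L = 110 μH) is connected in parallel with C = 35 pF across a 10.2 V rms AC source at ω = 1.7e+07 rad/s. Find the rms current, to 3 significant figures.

5.53 mA

X_L = ωL = 1870 Ω
X_C = 1/(ωC) = 1680 Ω
Branch 1 (R+jX_L): Z₁ = 4090 + j1870 Ω, |Z₁| = 4500 Ω
Branch 2 (−jX_C): Z₂ = −j1680 Ω
Parallel: Z = Z₁Z₂/(Z₁+Z₂), |Z| = 1850 Ω, ∠Z = -68.1°
I = V/|Z| = 10.2/1850 = 5.53 mA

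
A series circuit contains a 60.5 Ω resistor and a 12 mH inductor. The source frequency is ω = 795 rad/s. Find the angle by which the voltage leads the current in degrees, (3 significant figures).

8.96°

X_L = ωL = 9.54 Ω
Z = 60.5 + j9.54 Ω
|Z| = √(60.5² + 9.54²) = 61.2 Ω
∠Z = arctan(9.54/60.5) = 8.96°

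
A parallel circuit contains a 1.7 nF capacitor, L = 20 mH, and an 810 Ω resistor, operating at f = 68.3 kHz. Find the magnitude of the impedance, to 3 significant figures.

725 Ω

ω = 2πf = 429100 rad/s
X_L = ωL = 8580 Ω
X_C = 1/(ωC) = 1370 Ω
Parallel: admittances add. Y = 1/R + 1/(jωL) + jωC
Y = (0.00123 + j0.000613) S
|Y| = 0.00138 S → |Z| = 1/|Y| = 725 Ω, ∠Z = −∠Y = -26.4°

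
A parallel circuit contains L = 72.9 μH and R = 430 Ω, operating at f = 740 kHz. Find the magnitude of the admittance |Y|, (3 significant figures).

ω = 2πf = 4.65e+06 rad/s
X_L = ωL = 339 Ω
Parallel: admittances add. Y = 1/R + 1/(jωL)
Y = (0.00233 − j0.00295) S
|Y| = 0.00376 S → |Z| = 1/|Y| = 266 Ω, ∠Z = −∠Y = 51.8°

3.76 mS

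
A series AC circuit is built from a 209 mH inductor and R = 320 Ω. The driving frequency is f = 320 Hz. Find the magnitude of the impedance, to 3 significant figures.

528 Ω

ω = 2πf = 2011 rad/s
X_L = ωL = 420 Ω
Z = 320 + j420 Ω
|Z| = √(320² + 420²) = 528 Ω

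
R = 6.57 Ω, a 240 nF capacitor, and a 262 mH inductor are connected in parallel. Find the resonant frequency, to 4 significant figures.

ω₀ = 1/√(LC) = 1/√(0.262 × 2.4e-07) = 3988 rad/s
f₀ = ω₀/(2π) = 634.7 Hz

634.7 Hz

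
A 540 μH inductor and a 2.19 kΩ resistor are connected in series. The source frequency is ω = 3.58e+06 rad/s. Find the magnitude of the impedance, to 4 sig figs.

2921 Ω

X_L = ωL = 1933 Ω
Z = 2190 + j1933 Ω
|Z| = √(2190² + 1933²) = 2921 Ω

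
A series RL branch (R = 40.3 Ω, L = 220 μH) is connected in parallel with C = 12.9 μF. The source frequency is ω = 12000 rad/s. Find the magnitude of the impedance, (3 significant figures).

X_L = ωL = 2.64 Ω
X_C = 1/(ωC) = 6.46 Ω
Branch 1 (R+jX_L): Z₁ = 40.3 + j2.64 Ω, |Z₁| = 40.4 Ω
Branch 2 (−jX_C): Z₂ = −j6.46 Ω
Parallel: Z = Z₁Z₂/(Z₁+Z₂), |Z| = 6.44 Ω, ∠Z = -80.8°

6.44 Ω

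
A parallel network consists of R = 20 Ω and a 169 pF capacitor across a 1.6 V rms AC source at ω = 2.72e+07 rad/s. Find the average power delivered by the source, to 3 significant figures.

128 mW

X_C = 1/(ωC) = 218 Ω
Parallel: admittances add. Y = 1/R + jωC
Y = (0.0500 + j0.00460) S
|Y| = 0.0502 S → |Z| = 1/|Y| = 19.9 Ω, ∠Z = −∠Y = -5.25°
I = V/|Z| = 80.3 mA
P = VI cos φ = 1.6 × 0.0803 × cos(-5.25°) = 128 mW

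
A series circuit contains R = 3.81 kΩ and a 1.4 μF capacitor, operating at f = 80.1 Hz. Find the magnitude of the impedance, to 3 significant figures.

ω = 2πf = 503.3 rad/s
X_C = 1/(ωC) = 1420 Ω
Z = 3810 − j1420 Ω
|Z| = √(3810² + 1420²) = 4070 Ω

4070 Ω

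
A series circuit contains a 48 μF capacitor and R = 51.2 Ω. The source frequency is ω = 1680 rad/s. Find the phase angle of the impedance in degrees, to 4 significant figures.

-13.62°

X_C = 1/(ωC) = 12.40 Ω
Z = 51.20 − j12.40 Ω
|Z| = √(51.20² + 12.40²) = 52.68 Ω
∠Z = arctan(-12.40/51.20) = -13.62°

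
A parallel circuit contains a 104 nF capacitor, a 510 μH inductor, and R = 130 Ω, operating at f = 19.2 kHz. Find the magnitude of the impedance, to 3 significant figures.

117 Ω

ω = 2πf = 120600 rad/s
X_L = ωL = 61.5 Ω
X_C = 1/(ωC) = 79.7 Ω
Parallel: admittances add. Y = 1/R + 1/(jωL) + jωC
Y = (0.00769 − j0.00371) S
|Y| = 0.00854 S → |Z| = 1/|Y| = 117 Ω, ∠Z = −∠Y = 25.7°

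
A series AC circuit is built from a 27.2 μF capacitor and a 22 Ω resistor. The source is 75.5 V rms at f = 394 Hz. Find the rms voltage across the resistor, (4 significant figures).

ω = 2πf = 2476 rad/s
X_C = 1/(ωC) = 14.85 Ω
Z = 22.00 − j14.85 Ω
|Z| = √(22.00² + 14.85²) = 26.54 Ω
I = V/|Z| = 2.844 A
V_R = I·|Z_R| = 2.844 × 22.00 = 62.58 V

62.58 V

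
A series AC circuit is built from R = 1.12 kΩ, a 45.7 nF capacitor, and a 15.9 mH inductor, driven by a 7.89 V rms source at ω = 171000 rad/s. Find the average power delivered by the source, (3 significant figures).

8.75 mW

X_L = ωL = 2720 Ω
X_C = 1/(ωC) = 128 Ω
Net reactance X = X_L − X_C = 2590 Ω
Z = 1120 + j2590 Ω
|Z| = √(1120² + 2590²) = 2820 Ω
∠Z = arctan(2590/1120) = 66.6°
I = V/|Z| = 2.80 mA
P = VI cos φ = 7.89 × 0.00280 × cos(66.6°) = 8.75 mW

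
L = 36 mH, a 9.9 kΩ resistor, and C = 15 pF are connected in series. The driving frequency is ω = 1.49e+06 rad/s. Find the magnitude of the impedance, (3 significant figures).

13300 Ω

X_L = ωL = 53600 Ω
X_C = 1/(ωC) = 44700 Ω
Net reactance X = X_L − X_C = 8900 Ω
Z = 9900 + j8900 Ω
|Z| = √(9900² + 8900²) = 13300 Ω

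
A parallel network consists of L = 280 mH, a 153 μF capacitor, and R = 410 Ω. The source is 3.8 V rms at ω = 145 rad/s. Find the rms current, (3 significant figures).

X_L = ωL = 40.6 Ω
X_C = 1/(ωC) = 45.1 Ω
Parallel: admittances add. Y = 1/R + 1/(jωL) + jωC
Y = (0.00244 − j0.00245) S
|Y| = 0.00345 S → |Z| = 1/|Y| = 290 Ω, ∠Z = −∠Y = 45.1°
I = V/|Z| = 3.8/290 = 13.1 mA

13.1 mA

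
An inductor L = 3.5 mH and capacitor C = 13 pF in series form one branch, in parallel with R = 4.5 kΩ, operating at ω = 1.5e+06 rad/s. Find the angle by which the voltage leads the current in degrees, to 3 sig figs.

X_L = ωL = 5250 Ω
X_C = 1/(ωC) = 51300 Ω
Branch 1: Z₁ = R = 4500 Ω
Branch 2 (series LC): Z₂ = j(X_L − X_C) = −j46000 Ω
Parallel: Z = Z₁Z₂/(Z₁+Z₂), |Z| = 4480 Ω, ∠Z = -5.58°

-5.58°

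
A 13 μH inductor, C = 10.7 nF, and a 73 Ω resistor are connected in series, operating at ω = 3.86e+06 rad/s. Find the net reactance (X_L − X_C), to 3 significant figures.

26.0 Ω

X_L = ωL = 50.2 Ω
X_C = 1/(ωC) = 24.2 Ω
X = 50.2 − 24.2 = 26.0 Ω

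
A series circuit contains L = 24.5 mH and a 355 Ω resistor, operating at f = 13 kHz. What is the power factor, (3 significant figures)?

ω = 2πf = 81680 rad/s
X_L = ωL = 2000 Ω
Z = 355 + j2000 Ω
|Z| = √(355² + 2000²) = 2030 Ω
∠Z = arctan(2000/355) = 79.9°
cos φ = cos(79.9°) = 0.175

0.175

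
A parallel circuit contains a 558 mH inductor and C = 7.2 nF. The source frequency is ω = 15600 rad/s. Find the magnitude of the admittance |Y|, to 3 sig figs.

X_L = ωL = 8700 Ω
X_C = 1/(ωC) = 8900 Ω
Parallel: admittances add. Y = 1/(jωL) + jωC
Y = (0 − j2.56e-06) S
|Y| = 2.56e-06 S → |Z| = 1/|Y| = 391000 Ω, ∠Z = −∠Y = 90.0°

2.56 μS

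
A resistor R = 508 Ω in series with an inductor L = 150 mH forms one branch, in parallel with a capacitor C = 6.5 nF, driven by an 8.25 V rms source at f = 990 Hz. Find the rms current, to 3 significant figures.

7.47 mA

ω = 2πf = 6220 rad/s
X_L = ωL = 933 Ω
X_C = 1/(ωC) = 24700 Ω
Branch 1 (R+jX_L): Z₁ = 508 + j933 Ω, |Z₁| = 1060 Ω
Branch 2 (−jX_C): Z₂ = −j24700 Ω
Parallel: Z = Z₁Z₂/(Z₁+Z₂), |Z| = 1100 Ω, ∠Z = 60.2°
I = V/|Z| = 8.25/1100 = 7.47 mA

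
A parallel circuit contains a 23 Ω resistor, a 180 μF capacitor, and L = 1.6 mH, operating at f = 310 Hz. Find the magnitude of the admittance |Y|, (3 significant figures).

ω = 2πf = 1948 rad/s
X_L = ωL = 3.12 Ω
X_C = 1/(ωC) = 2.85 Ω
Parallel: admittances add. Y = 1/R + 1/(jωL) + jωC
Y = (0.0435 + j0.0297) S
|Y| = 0.0527 S → |Z| = 1/|Y| = 19.0 Ω, ∠Z = −∠Y = -34.4°

52.7 mS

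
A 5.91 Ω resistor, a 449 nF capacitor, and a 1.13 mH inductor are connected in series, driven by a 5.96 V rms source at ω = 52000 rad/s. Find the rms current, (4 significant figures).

X_L = ωL = 58.76 Ω
X_C = 1/(ωC) = 42.83 Ω
Net reactance X = X_L − X_C = 15.93 Ω
Z = 5.910 + j15.93 Ω
|Z| = √(5.910² + 15.93²) = 16.99 Ω
I = V/|Z| = 5.96/16.99 = 350.8 mA

350.8 mA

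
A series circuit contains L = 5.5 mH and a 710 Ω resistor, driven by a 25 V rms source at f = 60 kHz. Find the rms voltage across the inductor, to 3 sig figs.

23.7 V

ω = 2πf = 377000 rad/s
X_L = ωL = 2070 Ω
Z = 710 + j2070 Ω
|Z| = √(710² + 2070²) = 2190 Ω
I = V/|Z| = 11.4 mA
V_L = I·|Z_L| = 0.0114 × 2070 = 23.7 V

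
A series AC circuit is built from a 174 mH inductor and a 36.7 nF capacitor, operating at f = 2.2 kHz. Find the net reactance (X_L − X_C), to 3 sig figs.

434 Ω

ω = 2πf = 13820 rad/s
X_L = ωL = 2410 Ω
X_C = 1/(ωC) = 1970 Ω
X = 2410 − 1970 = 434 Ω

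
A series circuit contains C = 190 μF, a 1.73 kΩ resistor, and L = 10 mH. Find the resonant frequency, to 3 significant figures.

ω₀ = 1/√(LC) = 1/√(0.01 × 0.00019) = 725.5 rad/s
f₀ = ω₀/(2π) = 115 Hz

115 Hz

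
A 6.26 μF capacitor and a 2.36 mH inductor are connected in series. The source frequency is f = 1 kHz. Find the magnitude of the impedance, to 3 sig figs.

10.6 Ω

ω = 2πf = 6283 rad/s
X_L = ωL = 14.8 Ω
X_C = 1/(ωC) = 25.4 Ω
Net reactance X = X_L − X_C = -10.6 Ω
Z = − j10.6 Ω
|Z| = √(0² + 10.6²) = 10.6 Ω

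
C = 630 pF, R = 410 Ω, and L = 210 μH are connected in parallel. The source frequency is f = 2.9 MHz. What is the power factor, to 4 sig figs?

0.2125

ω = 2πf = 1.822e+07 rad/s
X_L = ωL = 3826 Ω
X_C = 1/(ωC) = 87.11 Ω
Parallel: admittances add. Y = 1/R + 1/(jωL) + jωC
Y = (0.002439 + j0.01122) S
|Y| = 0.01148 S → |Z| = 1/|Y| = 87.11 Ω, ∠Z = −∠Y = -77.73°
cos φ = cos(-77.73°) = 0.2125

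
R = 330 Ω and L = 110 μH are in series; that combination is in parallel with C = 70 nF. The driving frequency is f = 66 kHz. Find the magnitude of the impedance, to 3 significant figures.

34.8 Ω

ω = 2πf = 414700 rad/s
X_L = ωL = 45.6 Ω
X_C = 1/(ωC) = 34.4 Ω
Branch 1 (R+jX_L): Z₁ = 330 + j45.6 Ω, |Z₁| = 333 Ω
Branch 2 (−jX_C): Z₂ = −j34.4 Ω
Parallel: Z = Z₁Z₂/(Z₁+Z₂), |Z| = 34.8 Ω, ∠Z = -84.1°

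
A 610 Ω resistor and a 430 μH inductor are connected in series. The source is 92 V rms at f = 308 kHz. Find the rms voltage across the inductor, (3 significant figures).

74.2 V

ω = 2πf = 1.935e+06 rad/s
X_L = ωL = 832 Ω
Z = 610 + j832 Ω
|Z| = √(610² + 832²) = 1030 Ω
I = V/|Z| = 89.2 mA
V_L = I·|Z_L| = 0.0892 × 832 = 74.2 V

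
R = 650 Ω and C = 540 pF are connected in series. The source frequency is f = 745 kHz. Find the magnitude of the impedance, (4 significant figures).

760.9 Ω

ω = 2πf = 4.681e+06 rad/s
X_C = 1/(ωC) = 395.6 Ω
Z = 650.0 − j395.6 Ω
|Z| = √(650.0² + 395.6²) = 760.9 Ω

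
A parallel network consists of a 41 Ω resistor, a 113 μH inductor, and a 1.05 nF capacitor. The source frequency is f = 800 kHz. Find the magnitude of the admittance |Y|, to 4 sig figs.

ω = 2πf = 5.027e+06 rad/s
X_L = ωL = 568.0 Ω
X_C = 1/(ωC) = 189.5 Ω
Parallel: admittances add. Y = 1/R + 1/(jωL) + jωC
Y = (0.02439 + j0.003517) S
|Y| = 0.02464 S → |Z| = 1/|Y| = 40.58 Ω, ∠Z = −∠Y = -8.206°

24.64 mS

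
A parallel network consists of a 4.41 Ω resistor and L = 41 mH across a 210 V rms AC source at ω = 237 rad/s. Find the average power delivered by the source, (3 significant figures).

X_L = ωL = 9.72 Ω
Parallel: admittances add. Y = 1/R + 1/(jωL)
Y = (0.227 − j0.103) S
|Y| = 0.249 S → |Z| = 1/|Y| = 4.02 Ω, ∠Z = −∠Y = 24.4°
I = V/|Z| = 52.3 A
P = VI cos φ = 210 × 52.3 × cos(24.4°) = 10.0 kW

10.0 kW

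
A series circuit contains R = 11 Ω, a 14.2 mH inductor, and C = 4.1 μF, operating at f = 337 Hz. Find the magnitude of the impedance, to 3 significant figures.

ω = 2πf = 2117 rad/s
X_L = ωL = 30.1 Ω
X_C = 1/(ωC) = 115 Ω
Net reactance X = X_L − X_C = -85.1 Ω
Z = 11.0 − j85.1 Ω
|Z| = √(11.0² + 85.1²) = 85.8 Ω

85.8 Ω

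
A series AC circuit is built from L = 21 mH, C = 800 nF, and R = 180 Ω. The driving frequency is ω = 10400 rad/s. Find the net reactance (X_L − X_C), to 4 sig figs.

98.21 Ω

X_L = ωL = 218.4 Ω
X_C = 1/(ωC) = 120.2 Ω
X = 218.4 − 120.2 = 98.21 Ω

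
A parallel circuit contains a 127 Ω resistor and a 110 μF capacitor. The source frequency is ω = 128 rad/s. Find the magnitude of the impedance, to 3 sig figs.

62.0 Ω

X_C = 1/(ωC) = 71.0 Ω
Parallel: admittances add. Y = 1/R + jωC
Y = (0.00787 + j0.0141) S
|Y| = 0.0161 S → |Z| = 1/|Y| = 62.0 Ω, ∠Z = −∠Y = -60.8°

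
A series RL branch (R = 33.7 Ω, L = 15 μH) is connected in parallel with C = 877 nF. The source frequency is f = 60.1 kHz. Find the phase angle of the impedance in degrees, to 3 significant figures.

-84.9°

ω = 2πf = 377600 rad/s
X_L = ωL = 5.66 Ω
X_C = 1/(ωC) = 3.02 Ω
Branch 1 (R+jX_L): Z₁ = 33.7 + j5.66 Ω, |Z₁| = 34.2 Ω
Branch 2 (−jX_C): Z₂ = −j3.02 Ω
Parallel: Z = Z₁Z₂/(Z₁+Z₂), |Z| = 3.05 Ω, ∠Z = -84.9°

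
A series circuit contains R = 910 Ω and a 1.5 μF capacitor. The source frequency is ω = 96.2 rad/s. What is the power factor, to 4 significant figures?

0.1302

X_C = 1/(ωC) = 6930 Ω
Z = 910.0 − j6930 Ω
|Z| = √(910.0² + 6930²) = 6989 Ω
∠Z = arctan(-6930/910.0) = -82.52°
cos φ = cos(-82.52°) = 0.1302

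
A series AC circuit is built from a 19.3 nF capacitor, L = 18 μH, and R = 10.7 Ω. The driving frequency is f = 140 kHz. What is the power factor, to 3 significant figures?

0.241

ω = 2πf = 879600 rad/s
X_L = ωL = 15.8 Ω
X_C = 1/(ωC) = 58.9 Ω
Net reactance X = X_L − X_C = -43.1 Ω
Z = 10.7 − j43.1 Ω
|Z| = √(10.7² + 43.1²) = 44.4 Ω
∠Z = arctan(-43.1/10.7) = -76.0°
cos φ = cos(-76.0°) = 0.241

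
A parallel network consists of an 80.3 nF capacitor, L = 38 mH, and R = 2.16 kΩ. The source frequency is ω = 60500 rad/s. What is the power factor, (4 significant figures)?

X_L = ωL = 2299 Ω
X_C = 1/(ωC) = 205.8 Ω
Parallel: admittances add. Y = 1/R + 1/(jωL) + jωC
Y = (0.0004630 + j0.004423) S
|Y| = 0.004447 S → |Z| = 1/|Y| = 224.9 Ω, ∠Z = −∠Y = -84.02°
cos φ = cos(-84.02°) = 0.1041

0.1041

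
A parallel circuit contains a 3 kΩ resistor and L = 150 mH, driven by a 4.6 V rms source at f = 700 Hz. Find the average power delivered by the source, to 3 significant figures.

ω = 2πf = 4398 rad/s
X_L = ωL = 660 Ω
Parallel: admittances add. Y = 1/R + 1/(jωL)
Y = (0.000333 − j0.00152) S
|Y| = 0.00155 S → |Z| = 1/|Y| = 644 Ω, ∠Z = −∠Y = 77.6°
I = V/|Z| = 7.14 mA
P = VI cos φ = 4.6 × 0.00714 × cos(77.6°) = 7.05 mW

7.05 mW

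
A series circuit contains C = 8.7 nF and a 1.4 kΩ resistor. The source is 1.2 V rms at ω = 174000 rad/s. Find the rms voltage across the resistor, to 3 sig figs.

X_C = 1/(ωC) = 661 Ω
Z = 1400 − j661 Ω
|Z| = √(1400² + 661²) = 1550 Ω
I = V/|Z| = 775 μA
V_R = I·|Z_R| = 0.000775 × 1400 = 1.09 V

1.09 V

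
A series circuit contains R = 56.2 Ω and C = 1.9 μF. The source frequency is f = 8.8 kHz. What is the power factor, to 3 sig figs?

0.986

ω = 2πf = 55290 rad/s
X_C = 1/(ωC) = 9.52 Ω
Z = 56.2 − j9.52 Ω
|Z| = √(56.2² + 9.52²) = 57.0 Ω
∠Z = arctan(-9.52/56.2) = -9.61°
cos φ = cos(-9.61°) = 0.986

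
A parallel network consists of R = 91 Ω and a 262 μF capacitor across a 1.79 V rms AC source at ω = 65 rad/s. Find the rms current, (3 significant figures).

36.3 mA

X_C = 1/(ωC) = 58.7 Ω
Parallel: admittances add. Y = 1/R + jωC
Y = (0.0110 + j0.0170) S
|Y| = 0.0203 S → |Z| = 1/|Y| = 49.3 Ω, ∠Z = −∠Y = -57.2°
I = V/|Z| = 1.79/49.3 = 36.3 mA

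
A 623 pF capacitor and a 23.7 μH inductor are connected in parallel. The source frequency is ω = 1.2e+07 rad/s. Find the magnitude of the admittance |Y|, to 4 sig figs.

X_L = ωL = 284.4 Ω
X_C = 1/(ωC) = 133.8 Ω
Parallel: admittances add. Y = 1/(jωL) + jωC
Y = (0 + j0.003960) S
|Y| = 0.003960 S → |Z| = 1/|Y| = 252.5 Ω, ∠Z = −∠Y = -90.00°

3.960 mS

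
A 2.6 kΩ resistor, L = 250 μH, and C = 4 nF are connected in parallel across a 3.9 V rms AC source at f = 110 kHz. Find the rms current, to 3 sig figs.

ω = 2πf = 691200 rad/s
X_L = ωL = 173 Ω
X_C = 1/(ωC) = 362 Ω
Parallel: admittances add. Y = 1/R + 1/(jωL) + jωC
Y = (0.000385 − j0.00302) S
|Y| = 0.00305 S → |Z| = 1/|Y| = 328 Ω, ∠Z = −∠Y = 82.7°
I = V/|Z| = 3.9/328 = 11.9 mA

11.9 mA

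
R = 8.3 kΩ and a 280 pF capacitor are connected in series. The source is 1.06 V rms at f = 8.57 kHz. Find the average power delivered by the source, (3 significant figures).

2.09 μW

ω = 2πf = 53850 rad/s
X_C = 1/(ωC) = 66300 Ω
Z = 8300 − j66300 Ω
|Z| = √(8300² + 66300²) = 66800 Ω
∠Z = arctan(-66300/8300) = -82.9°
I = V/|Z| = 15.9 μA
P = VI cos φ = 1.06 × 1.59e-05 × cos(-82.9°) = 2.09 μW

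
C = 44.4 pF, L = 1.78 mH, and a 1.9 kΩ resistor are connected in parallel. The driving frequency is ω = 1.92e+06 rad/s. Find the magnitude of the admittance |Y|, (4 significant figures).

565.7 μS

X_L = ωL = 3418 Ω
X_C = 1/(ωC) = 11730 Ω
Parallel: admittances add. Y = 1/R + 1/(jωL) + jωC
Y = (0.0005263 − j0.0002074) S
|Y| = 0.0005657 S → |Z| = 1/|Y| = 1768 Ω, ∠Z = −∠Y = 21.50°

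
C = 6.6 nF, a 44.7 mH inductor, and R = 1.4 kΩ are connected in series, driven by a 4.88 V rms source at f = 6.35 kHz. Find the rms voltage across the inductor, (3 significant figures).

3.55 V

ω = 2πf = 39900 rad/s
X_L = ωL = 1780 Ω
X_C = 1/(ωC) = 3800 Ω
Net reactance X = X_L − X_C = -2010 Ω
Z = 1400 − j2010 Ω
|Z| = √(1400² + 2010²) = 2450 Ω
I = V/|Z| = 1.99 mA
V_L = I·|Z_L| = 0.00199 × 1780 = 3.55 V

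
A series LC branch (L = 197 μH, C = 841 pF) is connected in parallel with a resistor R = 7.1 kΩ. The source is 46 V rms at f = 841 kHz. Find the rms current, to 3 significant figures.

ω = 2πf = 5.284e+06 rad/s
X_L = ωL = 1040 Ω
X_C = 1/(ωC) = 225 Ω
Branch 1: Z₁ = R = 7100 Ω
Branch 2 (series LC): Z₂ = j(X_L − X_C) = j816 Ω
Parallel: Z = Z₁Z₂/(Z₁+Z₂), |Z| = 811 Ω, ∠Z = 83.4°
I = V/|Z| = 46/811 = 56.7 mA

56.7 mA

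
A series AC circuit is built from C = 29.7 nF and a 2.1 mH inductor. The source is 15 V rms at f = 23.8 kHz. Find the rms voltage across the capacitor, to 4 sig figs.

38.00 V

ω = 2πf = 149500 rad/s
X_L = ωL = 314.0 Ω
X_C = 1/(ωC) = 225.2 Ω
Net reactance X = X_L − X_C = 88.88 Ω
Z = j88.88 Ω
|Z| = √(0² + 88.88²) = 88.88 Ω
I = V/|Z| = 168.8 mA
V_C = I·|Z_C| = 0.1688 × 225.2 = 38.00 V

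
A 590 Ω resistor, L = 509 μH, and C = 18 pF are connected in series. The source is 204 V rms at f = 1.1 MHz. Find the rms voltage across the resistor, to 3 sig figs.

26.4 V

ω = 2πf = 6.912e+06 rad/s
X_L = ωL = 3520 Ω
X_C = 1/(ωC) = 8040 Ω
Net reactance X = X_L − X_C = -4520 Ω
Z = 590 − j4520 Ω
|Z| = √(590² + 4520²) = 4560 Ω
I = V/|Z| = 44.8 mA
V_R = I·|Z_R| = 0.0448 × 590 = 26.4 V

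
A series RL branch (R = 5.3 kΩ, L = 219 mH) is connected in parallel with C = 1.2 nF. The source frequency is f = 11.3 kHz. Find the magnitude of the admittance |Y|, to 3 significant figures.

ω = 2πf = 71000 rad/s
X_L = ωL = 15500 Ω
X_C = 1/(ωC) = 11700 Ω
Branch 1 (R+jX_L): Z₁ = 5300 + j15500 Ω, |Z₁| = 16400 Ω
Branch 2 (−jX_C): Z₂ = −j11700 Ω
Parallel: Z = Z₁Z₂/(Z₁+Z₂), |Z| = 29500 Ω, ∠Z = -54.5°
|Y| = 1/|Z| = 33.9 μS

33.9 μS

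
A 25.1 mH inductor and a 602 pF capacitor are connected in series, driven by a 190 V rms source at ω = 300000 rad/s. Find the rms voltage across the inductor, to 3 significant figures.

X_L = ωL = 7530 Ω
X_C = 1/(ωC) = 5540 Ω
Net reactance X = X_L − X_C = 1990 Ω
Z = j1990 Ω
|Z| = √(0² + 1990²) = 1990 Ω
I = V/|Z| = 95.3 mA
V_L = I·|Z_L| = 0.0953 × 7530 = 718 V

718 V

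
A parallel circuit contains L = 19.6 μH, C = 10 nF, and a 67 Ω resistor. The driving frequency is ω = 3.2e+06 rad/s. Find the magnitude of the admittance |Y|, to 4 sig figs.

21.92 mS

X_L = ωL = 62.72 Ω
X_C = 1/(ωC) = 31.25 Ω
Parallel: admittances add. Y = 1/R + 1/(jωL) + jωC
Y = (0.01493 + j0.01606) S
|Y| = 0.02192 S → |Z| = 1/|Y| = 45.62 Ω, ∠Z = −∠Y = -47.09°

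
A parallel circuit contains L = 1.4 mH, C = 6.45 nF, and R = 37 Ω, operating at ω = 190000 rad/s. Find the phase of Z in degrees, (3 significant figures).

5.36°

X_L = ωL = 266 Ω
X_C = 1/(ωC) = 816 Ω
Parallel: admittances add. Y = 1/R + 1/(jωL) + jωC
Y = (0.0270 − j0.00253) S
|Y| = 0.0271 S → |Z| = 1/|Y| = 36.8 Ω, ∠Z = −∠Y = 5.36°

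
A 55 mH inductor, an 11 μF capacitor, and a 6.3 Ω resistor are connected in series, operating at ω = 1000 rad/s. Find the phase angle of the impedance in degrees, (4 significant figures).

X_L = ωL = 55.00 Ω
X_C = 1/(ωC) = 90.91 Ω
Net reactance X = X_L − X_C = -35.91 Ω
Z = 6.300 − j35.91 Ω
|Z| = √(6.300² + 35.91²) = 36.46 Ω
∠Z = arctan(-35.91/6.300) = -80.05°

-80.05°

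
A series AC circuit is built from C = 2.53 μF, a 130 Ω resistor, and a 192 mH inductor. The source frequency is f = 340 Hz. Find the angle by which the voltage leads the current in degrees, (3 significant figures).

60.0°

ω = 2πf = 2136 rad/s
X_L = ωL = 410 Ω
X_C = 1/(ωC) = 185 Ω
Net reactance X = X_L − X_C = 225 Ω
Z = 130 + j225 Ω
|Z| = √(130² + 225²) = 260 Ω
∠Z = arctan(225/130) = 60.0°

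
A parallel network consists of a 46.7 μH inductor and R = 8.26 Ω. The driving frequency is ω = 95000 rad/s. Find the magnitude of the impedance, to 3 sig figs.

3.91 Ω

X_L = ωL = 4.44 Ω
Parallel: admittances add. Y = 1/R + 1/(jωL)
Y = (0.121 − j0.225) S
|Y| = 0.256 S → |Z| = 1/|Y| = 3.91 Ω, ∠Z = −∠Y = 61.8°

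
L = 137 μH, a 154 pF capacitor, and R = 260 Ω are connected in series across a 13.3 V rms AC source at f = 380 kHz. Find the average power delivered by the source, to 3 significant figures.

7.94 mW

ω = 2πf = 2.388e+06 rad/s
X_L = ωL = 327 Ω
X_C = 1/(ωC) = 2720 Ω
Net reactance X = X_L − X_C = -2390 Ω
Z = 260 − j2390 Ω
|Z| = √(260² + 2390²) = 2410 Ω
∠Z = arctan(-2390/260) = -83.8°
I = V/|Z| = 5.53 mA
P = VI cos φ = 13.3 × 0.00553 × cos(-83.8°) = 7.94 mW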